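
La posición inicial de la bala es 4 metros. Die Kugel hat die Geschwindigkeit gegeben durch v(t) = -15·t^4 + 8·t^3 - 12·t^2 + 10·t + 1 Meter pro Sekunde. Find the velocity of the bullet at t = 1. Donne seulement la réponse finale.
The velocity at t = 1 is v = -8.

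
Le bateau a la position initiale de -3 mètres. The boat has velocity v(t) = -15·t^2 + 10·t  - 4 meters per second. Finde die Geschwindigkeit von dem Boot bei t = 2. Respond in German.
Mit v(t) = -15·t^2 + 10·t - 4 und Einsetzen von t = 2, finden wir v = -44.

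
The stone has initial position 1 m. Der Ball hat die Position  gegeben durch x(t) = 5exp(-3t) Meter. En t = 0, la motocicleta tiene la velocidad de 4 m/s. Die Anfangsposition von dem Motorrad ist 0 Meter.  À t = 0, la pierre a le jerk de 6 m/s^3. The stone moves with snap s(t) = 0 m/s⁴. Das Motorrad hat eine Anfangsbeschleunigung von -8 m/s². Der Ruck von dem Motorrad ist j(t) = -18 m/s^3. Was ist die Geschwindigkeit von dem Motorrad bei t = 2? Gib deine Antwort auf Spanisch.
Debemos encontrar la antiderivada de nuestra ecuación de la sacudida j(t) = -18 2 veces. Integrando la sacudida y usando la condición inicial a(0) = -8, obtenemos a(t) = -18·t - 8. La antiderivada de la aceleración, con v(0) = 4, da la velocidad: v(t) = -9·t^2 - 8·t + 4. Tenemos la velocidad v(t) = -9·t^2 - 8·t + 4. Sustituyendo t = 2: v(2) = -48.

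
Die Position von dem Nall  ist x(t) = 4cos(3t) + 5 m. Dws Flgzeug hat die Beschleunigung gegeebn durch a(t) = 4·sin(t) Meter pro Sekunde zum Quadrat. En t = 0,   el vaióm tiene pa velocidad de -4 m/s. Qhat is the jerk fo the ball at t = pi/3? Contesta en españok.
Debemos derivar nuestra ecuación de la posición x(t) = 4·cos(3·t) + 5 3 veces. Derivando la posición, obtenemos la velocidad: v(t) = -12·sin(3·t). Derivando la velocidad, obtenemos la aceleración: a(t) = -36·cos(3·t). La derivada de la aceleración da la sacudida: j(t) = 108·sin(3·t). De la ecuación de la sacudida j(t) = 108·sin(3·t), sustituimos t = pi/3 para obtener j = 0.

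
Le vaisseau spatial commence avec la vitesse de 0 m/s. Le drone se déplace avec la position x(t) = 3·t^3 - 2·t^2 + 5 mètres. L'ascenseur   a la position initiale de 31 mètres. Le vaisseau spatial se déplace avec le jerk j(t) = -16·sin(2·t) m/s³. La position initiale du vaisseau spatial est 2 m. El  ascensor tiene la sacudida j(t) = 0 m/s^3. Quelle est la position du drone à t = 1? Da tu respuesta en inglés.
From the given position equation x(t) = 3·t^3 - 2·t^2 + 5, we substitute t = 1 to get x = 6.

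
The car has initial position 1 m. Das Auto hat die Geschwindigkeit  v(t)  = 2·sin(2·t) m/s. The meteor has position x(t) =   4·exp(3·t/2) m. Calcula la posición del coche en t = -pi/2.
Partiendo de la velocidad v(t) = 2·sin(2·t), tomamos 1 antiderivada. Integrando la velocidad y usando la condición inicial x(0) = 1, obtenemos x(t) = 2 - cos(2·t). Tenemos la posición x(t) = 2 - cos(2·t). Sustituyendo t = -pi/2: x(-pi/2) = 3.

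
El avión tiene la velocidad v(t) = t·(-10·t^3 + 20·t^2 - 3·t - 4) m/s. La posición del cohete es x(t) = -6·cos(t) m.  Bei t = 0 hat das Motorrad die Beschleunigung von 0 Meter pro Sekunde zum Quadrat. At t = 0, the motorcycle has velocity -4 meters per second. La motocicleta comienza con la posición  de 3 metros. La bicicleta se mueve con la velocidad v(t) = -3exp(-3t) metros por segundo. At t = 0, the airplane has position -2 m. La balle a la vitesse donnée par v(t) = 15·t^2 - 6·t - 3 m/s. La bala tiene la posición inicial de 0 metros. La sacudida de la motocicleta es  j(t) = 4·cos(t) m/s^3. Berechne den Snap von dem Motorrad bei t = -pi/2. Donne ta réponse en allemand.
Ausgehend von dem Ruck j(t) = 4·cos(t), nehmen wir 1 Ableitung. Mit d/dt von j(t) finden wir s(t) = -4·sin(t). Aus der Gleichung für den Snap s(t) = -4·sin(t), setzen wir t = -pi/2 ein und erhalten s = 4.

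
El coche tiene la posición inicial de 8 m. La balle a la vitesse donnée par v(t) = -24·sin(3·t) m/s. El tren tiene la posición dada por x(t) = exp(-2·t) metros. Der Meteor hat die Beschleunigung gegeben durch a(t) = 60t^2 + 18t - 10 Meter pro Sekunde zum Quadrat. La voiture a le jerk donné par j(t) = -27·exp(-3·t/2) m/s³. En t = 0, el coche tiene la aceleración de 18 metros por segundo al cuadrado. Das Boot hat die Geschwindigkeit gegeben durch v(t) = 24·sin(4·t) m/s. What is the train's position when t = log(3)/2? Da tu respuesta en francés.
Nous avons la position x(t) = exp(-2·t). En substituant t = log(3)/2: x(log(3)/2) = 1/3.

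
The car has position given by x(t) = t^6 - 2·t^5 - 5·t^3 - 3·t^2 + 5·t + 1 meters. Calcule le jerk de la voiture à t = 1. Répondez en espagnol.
Partiendo de la posición x(t) = t^6 - 2·t^5 - 5·t^3 - 3·t^2 + 5·t + 1, tomamos 3 derivadas. La derivada de la posición da la velocidad: v(t) = 6·t^5 - 10·t^4 - 15·t^2 - 6·t + 5. La derivada de la velocidad da la aceleración: a(t) = 30·t^4 - 40·t^3 - 30·t - 6. La derivada de la aceleración da la sacudida: j(t) = 120·t^3 - 120·t^2 - 30. Usando j(t) = 120·t^3 - 120·t^2 - 30 y sustituyendo t = 1, encontramos j = -30.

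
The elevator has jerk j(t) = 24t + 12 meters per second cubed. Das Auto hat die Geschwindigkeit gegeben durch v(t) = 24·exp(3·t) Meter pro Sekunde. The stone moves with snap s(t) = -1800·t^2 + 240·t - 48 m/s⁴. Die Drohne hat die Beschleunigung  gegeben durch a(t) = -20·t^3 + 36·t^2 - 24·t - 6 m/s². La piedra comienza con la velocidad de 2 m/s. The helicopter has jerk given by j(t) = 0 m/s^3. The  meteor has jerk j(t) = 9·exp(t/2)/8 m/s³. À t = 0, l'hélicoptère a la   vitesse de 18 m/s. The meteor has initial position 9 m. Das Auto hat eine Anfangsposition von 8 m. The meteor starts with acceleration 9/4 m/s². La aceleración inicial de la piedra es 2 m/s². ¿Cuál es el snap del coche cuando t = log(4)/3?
Para resolver esto, necesitamos tomar 3 derivadas de nuestra ecuación de la velocidad v(t) = 24·exp(3·t). Tomando d/dt de v(t), encontramos a(t) = 72·exp(3·t). La derivada de la aceleración da la sacudida: j(t) = 216·exp(3·t). Derivando la sacudida, obtenemos el snap: s(t) = 648·exp(3·t). Usando s(t) = 648·exp(3·t) y sustituyendo t = log(4)/3, encontramos s = 2592.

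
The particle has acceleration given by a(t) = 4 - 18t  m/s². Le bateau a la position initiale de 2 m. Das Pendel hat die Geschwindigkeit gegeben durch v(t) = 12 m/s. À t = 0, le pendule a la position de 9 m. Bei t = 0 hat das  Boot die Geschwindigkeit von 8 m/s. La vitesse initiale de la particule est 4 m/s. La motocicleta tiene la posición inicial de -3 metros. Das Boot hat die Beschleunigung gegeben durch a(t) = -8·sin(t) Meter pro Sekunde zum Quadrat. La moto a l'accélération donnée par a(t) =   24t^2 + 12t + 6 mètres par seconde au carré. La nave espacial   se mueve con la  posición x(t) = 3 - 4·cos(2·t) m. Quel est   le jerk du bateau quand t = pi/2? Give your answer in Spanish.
Debemos derivar nuestra ecuación de la aceleración a(t) = -8·sin(t) 1 vez. Tomando d/dt de a(t), encontramos j(t) = -8·cos(t). Usando j(t) = -8·cos(t) y sustituyendo t = pi/2, encontramos j = 0.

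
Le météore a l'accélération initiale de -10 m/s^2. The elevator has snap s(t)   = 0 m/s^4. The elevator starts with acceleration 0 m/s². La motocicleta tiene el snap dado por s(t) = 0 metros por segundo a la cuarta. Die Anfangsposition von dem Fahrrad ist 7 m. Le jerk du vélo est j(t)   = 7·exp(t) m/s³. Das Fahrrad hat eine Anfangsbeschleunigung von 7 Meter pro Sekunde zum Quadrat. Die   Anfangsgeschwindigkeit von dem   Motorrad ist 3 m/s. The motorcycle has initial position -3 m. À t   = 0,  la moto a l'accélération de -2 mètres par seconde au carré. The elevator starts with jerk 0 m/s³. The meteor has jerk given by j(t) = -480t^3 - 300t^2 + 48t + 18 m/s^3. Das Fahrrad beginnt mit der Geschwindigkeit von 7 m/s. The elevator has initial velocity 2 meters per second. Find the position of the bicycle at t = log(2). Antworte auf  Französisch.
Pour résoudre ceci, nous devons prendre 3 intégrales de notre équation du jerk j(t) = 7·exp(t). En prenant ∫j(t)dt et en appliquant a(0) = 7, nous trouvons a(t) = 7·exp(t). En prenant ∫a(t)dt et en appliquant v(0) = 7, nous trouvons v(t) = 7·exp(t). L'intégrale de la vitesse, avec x(0) = 7, donne la position: x(t) = 7·exp(t). En utilisant x(t) = 7·exp(t) et en substituant t = log(2), nous trouvons x = 14.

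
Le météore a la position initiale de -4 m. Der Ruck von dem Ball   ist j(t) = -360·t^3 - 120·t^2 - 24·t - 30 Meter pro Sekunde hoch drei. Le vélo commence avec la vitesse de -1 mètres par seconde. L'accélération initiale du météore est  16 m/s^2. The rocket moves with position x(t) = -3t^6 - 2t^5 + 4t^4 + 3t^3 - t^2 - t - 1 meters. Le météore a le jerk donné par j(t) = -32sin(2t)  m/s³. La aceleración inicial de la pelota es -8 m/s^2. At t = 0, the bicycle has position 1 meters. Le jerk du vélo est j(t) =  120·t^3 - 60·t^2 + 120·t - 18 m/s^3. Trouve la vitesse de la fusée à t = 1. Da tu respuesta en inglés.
Starting from position x(t) = -3·t^6 - 2·t^5 + 4·t^4 + 3·t^3 - t^2 - t - 1, we take 1 derivative. The derivative of position gives velocity: v(t) = -18·t^5 - 10·t^4 + 16·t^3 + 9·t^2 - 2·t - 1. From the given velocity equation v(t) = -18·t^5 - 10·t^4 + 16·t^3 + 9·t^2 - 2·t - 1, we substitute t = 1 to get v = -6.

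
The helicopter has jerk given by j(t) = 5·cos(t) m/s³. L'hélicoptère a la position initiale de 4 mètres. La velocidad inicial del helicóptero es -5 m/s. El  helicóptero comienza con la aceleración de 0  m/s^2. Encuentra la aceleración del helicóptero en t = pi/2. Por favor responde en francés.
Nous devons trouver l'intégrale de notre équation du jerk j(t) = 5·cos(t) 1 fois. L'intégrale du jerk est l'accélération. En utilisant a(0) = 0, nous obtenons a(t) = 5·sin(t). En utilisant a(t) = 5·sin(t) et en substituant t = pi/2, nous trouvons a = 5.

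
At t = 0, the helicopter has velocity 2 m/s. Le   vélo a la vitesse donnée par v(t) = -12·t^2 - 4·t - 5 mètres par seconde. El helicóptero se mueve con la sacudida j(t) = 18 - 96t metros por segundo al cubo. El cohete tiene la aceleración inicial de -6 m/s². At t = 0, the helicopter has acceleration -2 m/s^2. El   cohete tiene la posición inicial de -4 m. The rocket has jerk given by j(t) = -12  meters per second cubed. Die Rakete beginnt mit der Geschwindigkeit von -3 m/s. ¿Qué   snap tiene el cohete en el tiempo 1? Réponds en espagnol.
Debemos derivar nuestra ecuación de la sacudida j(t) = -12 1 vez. La derivada de la sacudida da el snap: s(t) = 0. Usando s(t) = 0 y sustituyendo t = 1, encontramos s = 0.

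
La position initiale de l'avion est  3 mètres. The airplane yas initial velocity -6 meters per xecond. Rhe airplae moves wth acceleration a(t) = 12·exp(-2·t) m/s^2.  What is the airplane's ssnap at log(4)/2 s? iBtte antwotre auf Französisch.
En partant de l'accélération a(t) = 12·exp(-2·t), nous prenons 2 dérivées. La dérivée de l'accélération donne le jerk: j(t) = -24·exp(-2·t). En prenant d/dt de j(t), nous trouvons s(t) = 48·exp(-2·t). Nous avons le snap s(t) = 48·exp(-2·t). En substituant t = log(4)/2: s(log(4)/2) = 12.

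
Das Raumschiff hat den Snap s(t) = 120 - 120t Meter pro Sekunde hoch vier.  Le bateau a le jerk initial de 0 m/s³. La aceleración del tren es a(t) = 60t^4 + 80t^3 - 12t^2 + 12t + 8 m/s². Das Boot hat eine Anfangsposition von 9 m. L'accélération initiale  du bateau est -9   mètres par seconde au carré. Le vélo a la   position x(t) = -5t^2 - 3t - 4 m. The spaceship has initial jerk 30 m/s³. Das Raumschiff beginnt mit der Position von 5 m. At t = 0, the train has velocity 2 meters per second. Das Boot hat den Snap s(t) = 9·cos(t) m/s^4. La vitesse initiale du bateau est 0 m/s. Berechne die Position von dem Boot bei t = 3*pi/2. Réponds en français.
Nous devons trouver la primitive de notre équation du snap s(t) = 9·cos(t) 4 fois. En prenant ∫s(t)dt et en appliquant j(0) = 0, nous trouvons j(t) = 9·sin(t). En prenant ∫j(t)dt et en appliquant a(0) = -9, nous trouvons a(t) = -9·cos(t). L'intégrale de l'accélération, avec v(0) = 0, donne la vitesse: v(t) = -9·sin(t). En intégrant la vitesse et en utilisant la condition initiale x(0) = 9, nous obtenons x(t) = 9·cos(t). De l'équation de la position x(t) = 9·cos(t), nous substituons t = 3*pi/2 pour obtenir x = 0.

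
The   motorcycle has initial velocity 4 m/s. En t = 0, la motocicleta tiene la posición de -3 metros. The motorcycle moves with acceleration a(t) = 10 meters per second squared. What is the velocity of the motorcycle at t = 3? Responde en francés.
Pour résoudre ceci, nous devons prendre 1 intégrale de notre équation de l'accélération a(t) = 10. La primitive de l'accélération, avec v(0) = 4, donne la vitesse: v(t) = 10·t + 4. De l'équation de la vitesse v(t) = 10·t + 4, nous substituons t = 3 pour obtenir v = 34.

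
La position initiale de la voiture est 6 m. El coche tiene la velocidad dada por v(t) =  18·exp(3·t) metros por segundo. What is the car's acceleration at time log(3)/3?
We must differentiate our velocity equation v(t) = 18·exp(3·t) 1 time. Differentiating velocity, we get acceleration: a(t) = 54·exp(3·t). Using a(t) = 54·exp(3·t) and substituting t = log(3)/3, we find a = 162.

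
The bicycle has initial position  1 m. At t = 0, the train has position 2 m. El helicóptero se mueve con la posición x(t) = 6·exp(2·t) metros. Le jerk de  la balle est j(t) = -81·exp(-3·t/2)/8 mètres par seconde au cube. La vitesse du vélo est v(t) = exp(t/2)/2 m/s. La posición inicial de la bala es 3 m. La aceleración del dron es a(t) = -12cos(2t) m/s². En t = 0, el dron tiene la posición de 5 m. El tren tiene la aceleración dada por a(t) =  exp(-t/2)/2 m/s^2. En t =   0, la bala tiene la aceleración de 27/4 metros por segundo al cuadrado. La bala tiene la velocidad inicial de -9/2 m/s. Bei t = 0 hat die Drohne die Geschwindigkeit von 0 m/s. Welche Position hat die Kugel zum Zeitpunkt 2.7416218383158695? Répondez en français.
Nous devons trouver l'intégrale de notre équation du jerk j(t) = -81·exp(-3·t/2)/8 3 fois. En prenant ∫j(t)dt et en appliquant a(0) = 27/4, nous trouvons a(t) = 27·exp(-3·t/2)/4. L'intégrale de l'accélération est la vitesse. En utilisant v(0) = -9/2, nous obtenons v(t) = -9·exp(-3·t/2)/2. En intégrant la vitesse et en utilisant la condition initiale x(0) = 3, nous obtenons x(t) = 3·exp(-3·t/2). De l'équation de la position x(t) = 3·exp(-3·t/2), nous substituons t = 2.7416218383158695 pour obtenir x = 0.0491037207119274.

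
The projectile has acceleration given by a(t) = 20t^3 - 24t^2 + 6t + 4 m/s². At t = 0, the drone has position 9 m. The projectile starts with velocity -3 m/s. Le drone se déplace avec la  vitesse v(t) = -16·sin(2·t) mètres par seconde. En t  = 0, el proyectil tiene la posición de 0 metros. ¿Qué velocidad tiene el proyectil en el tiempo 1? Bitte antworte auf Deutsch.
Um dies zu lösen, müssen wir 1 Stammfunktion unserer Gleichung für die Beschleunigung a(t) = 20·t^3 - 24·t^2 + 6·t + 4 finden. Durch Integration von der Beschleunigung und Verwendung der Anfangsbedingung v(0) = -3, erhalten wir v(t) = 5·t^4 - 8·t^3 + 3·t^2 + 4·t - 3. Mit v(t) = 5·t^4 - 8·t^3 + 3·t^2 + 4·t - 3 und Einsetzen von t = 1, finden wir v = 1.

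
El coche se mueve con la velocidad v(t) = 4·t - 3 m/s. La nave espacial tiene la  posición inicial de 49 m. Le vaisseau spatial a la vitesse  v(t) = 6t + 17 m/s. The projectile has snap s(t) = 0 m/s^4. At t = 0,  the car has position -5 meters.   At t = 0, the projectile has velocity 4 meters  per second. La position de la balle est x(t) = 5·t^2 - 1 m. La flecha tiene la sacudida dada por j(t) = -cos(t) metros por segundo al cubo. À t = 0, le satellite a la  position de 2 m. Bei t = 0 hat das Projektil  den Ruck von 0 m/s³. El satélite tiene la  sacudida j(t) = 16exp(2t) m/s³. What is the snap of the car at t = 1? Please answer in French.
Nous devons dériver notre équation de la vitesse v(t) = 4·t - 3 3 fois. La dérivée de la vitesse donne l'accélération: a(t) = 4. La dérivée de l'accélération donne le jerk: j(t) = 0. En dérivant le jerk, nous obtenons le snap: s(t) = 0. De l'équation du snap s(t) = 0, nous substituons t = 1 pour obtenir s = 0.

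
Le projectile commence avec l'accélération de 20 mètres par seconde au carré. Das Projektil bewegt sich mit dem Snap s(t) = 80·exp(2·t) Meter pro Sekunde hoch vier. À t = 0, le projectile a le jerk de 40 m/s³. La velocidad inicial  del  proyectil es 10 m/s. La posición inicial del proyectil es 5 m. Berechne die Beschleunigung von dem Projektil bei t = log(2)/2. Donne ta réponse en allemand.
Ausgehend von dem Snap s(t) = 80·exp(2·t), nehmen wir 2 Stammfunktionen. Mit ∫s(t)dt und Anwendung von j(0) = 40, finden wir j(t) = 40·exp(2·t). Die Stammfunktion von dem Ruck ist die Beschleunigung. Mit a(0) = 20 erhalten wir a(t) = 20·exp(2·t). Wir haben die Beschleunigung a(t) = 20·exp(2·t). Durch Einsetzen von t = log(2)/2: a(log(2)/2) = 40.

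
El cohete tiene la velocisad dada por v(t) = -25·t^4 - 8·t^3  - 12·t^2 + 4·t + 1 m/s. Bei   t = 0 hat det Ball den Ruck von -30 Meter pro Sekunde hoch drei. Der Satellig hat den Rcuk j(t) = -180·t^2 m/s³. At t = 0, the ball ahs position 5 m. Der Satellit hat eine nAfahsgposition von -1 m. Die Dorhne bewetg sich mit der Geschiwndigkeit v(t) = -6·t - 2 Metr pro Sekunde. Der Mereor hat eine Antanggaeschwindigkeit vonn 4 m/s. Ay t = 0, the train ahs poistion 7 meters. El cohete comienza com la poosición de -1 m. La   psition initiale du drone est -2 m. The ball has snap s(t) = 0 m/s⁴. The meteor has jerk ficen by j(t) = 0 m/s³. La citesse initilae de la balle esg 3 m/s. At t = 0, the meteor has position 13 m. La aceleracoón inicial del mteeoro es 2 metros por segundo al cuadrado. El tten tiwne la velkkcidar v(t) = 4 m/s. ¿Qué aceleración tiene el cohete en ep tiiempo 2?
Debemos derivar nuestra ecuación de la velocidad v(t) = -25·t^4 - 8·t^3 - 12·t^2 + 4·t + 1 1 vez. Derivando la velocidad, obtenemos la aceleración: a(t) = -100·t^3 - 24·t^2 - 24·t + 4. Tenemos la aceleración a(t) = -100·t^3 - 24·t^2 - 24·t + 4. Sustituyendo t = 2: a(2) = -940.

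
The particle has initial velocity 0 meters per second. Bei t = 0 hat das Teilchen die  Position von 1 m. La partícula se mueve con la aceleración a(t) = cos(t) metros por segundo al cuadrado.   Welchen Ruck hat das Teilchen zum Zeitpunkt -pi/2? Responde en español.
Debemos derivar nuestra ecuación de la aceleración a(t) = cos(t) 1 vez. Derivando la aceleración, obtenemos la sacudida: j(t) = -sin(t). Usando j(t) = -sin(t) y sustituyendo t = -pi/2, encontramos j = 1.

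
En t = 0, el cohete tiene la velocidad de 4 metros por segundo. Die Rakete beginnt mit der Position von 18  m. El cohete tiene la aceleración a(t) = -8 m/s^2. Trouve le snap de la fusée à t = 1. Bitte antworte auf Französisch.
Pour résoudre ceci, nous devons prendre 2 dérivées de notre équation de l'accélération a(t) = -8. En prenant d/dt de a(t), nous trouvons j(t) = 0. En dérivant le jerk, nous obtenons le snap: s(t) = 0. De l'équation du snap s(t) = 0, nous substituons t = 1 pour obtenir s = 0.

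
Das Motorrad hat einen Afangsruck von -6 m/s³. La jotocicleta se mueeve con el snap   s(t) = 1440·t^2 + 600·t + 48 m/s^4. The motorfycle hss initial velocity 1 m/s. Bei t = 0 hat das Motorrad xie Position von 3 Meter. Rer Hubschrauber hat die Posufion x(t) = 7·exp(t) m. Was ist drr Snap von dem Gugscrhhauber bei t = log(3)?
Ausgehend von der Position x(t) = 7·exp(t), nehmen wir 4 Ableitungen. Die Ableitung von der Position ergibt die Geschwindigkeit: v(t) = 7·exp(t). Die Ableitung von der Geschwindigkeit ergibt die Beschleunigung: a(t) = 7·exp(t). Mit d/dt von a(t) finden wir j(t) = 7·exp(t). Mit d/dt von j(t) finden wir s(t) = 7·exp(t). Aus der Gleichung für den Snap s(t) = 7·exp(t), setzen wir t = log(3) ein und erhalten s = 21.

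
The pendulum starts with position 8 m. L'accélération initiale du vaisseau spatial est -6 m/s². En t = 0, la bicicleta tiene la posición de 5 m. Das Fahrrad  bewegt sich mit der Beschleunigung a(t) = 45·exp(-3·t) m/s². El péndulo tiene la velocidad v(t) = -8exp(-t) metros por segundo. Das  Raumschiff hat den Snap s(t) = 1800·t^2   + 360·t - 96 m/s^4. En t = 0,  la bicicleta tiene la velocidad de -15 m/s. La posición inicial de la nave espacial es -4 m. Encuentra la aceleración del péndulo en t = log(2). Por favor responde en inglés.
To solve this, we need to take 1 derivative of our velocity equation v(t) = -8·exp(-t). Differentiating velocity, we get acceleration: a(t) = 8·exp(-t). Using a(t) = 8·exp(-t) and substituting t = log(2), we find a = 4.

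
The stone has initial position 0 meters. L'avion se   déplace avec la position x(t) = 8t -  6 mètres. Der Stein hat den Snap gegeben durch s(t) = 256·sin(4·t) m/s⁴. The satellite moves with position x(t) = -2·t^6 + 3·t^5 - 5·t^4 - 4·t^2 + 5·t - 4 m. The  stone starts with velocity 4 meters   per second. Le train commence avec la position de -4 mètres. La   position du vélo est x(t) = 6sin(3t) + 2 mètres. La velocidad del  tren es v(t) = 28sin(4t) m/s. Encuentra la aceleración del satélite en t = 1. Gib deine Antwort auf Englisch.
Starting from position x(t) = -2·t^6 + 3·t^5 - 5·t^4 - 4·t^2 + 5·t - 4, we take 2 derivatives. Differentiating position, we get velocity: v(t) = -12·t^5 + 15·t^4 - 20·t^3 - 8·t + 5. Taking d/dt of v(t), we find a(t) = -60·t^4 + 60·t^3 - 60·t^2 - 8. We have acceleration a(t) = -60·t^4 + 60·t^3 - 60·t^2 - 8. Substituting t = 1: a(1) = -68.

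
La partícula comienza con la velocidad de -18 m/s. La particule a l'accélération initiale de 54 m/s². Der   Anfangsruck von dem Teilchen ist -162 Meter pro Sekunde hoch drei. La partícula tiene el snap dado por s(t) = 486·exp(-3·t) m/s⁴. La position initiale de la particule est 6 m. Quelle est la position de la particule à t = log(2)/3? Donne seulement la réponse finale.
La position à t = log(2)/3 est x = 3.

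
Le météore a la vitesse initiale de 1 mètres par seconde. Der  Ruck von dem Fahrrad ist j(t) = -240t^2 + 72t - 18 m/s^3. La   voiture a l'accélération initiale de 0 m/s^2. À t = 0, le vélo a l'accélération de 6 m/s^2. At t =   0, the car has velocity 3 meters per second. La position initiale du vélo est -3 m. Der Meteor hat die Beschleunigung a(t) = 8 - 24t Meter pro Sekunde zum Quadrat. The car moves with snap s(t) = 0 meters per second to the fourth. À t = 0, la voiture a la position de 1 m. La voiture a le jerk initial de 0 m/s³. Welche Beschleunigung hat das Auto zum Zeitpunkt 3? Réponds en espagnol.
Debemos encontrar la antiderivada de nuestra ecuación del snap s(t) = 0 2 veces. Tomando ∫s(t)dt y aplicando j(0) = 0, encontramos j(t) = 0. La antiderivada de la sacudida es la aceleración. Usando a(0) = 0, obtenemos a(t) = 0. Tenemos la aceleración a(t) = 0. Sustituyendo t = 3: a(3) = 0.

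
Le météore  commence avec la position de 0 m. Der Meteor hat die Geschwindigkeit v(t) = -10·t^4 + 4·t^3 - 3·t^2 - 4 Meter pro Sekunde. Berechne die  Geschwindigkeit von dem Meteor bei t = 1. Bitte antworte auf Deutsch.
Aus der Gleichung für die Geschwindigkeit v(t) = -10·t^4 + 4·t^3 - 3·t^2 - 4, setzen wir t = 1 ein und erhalten v = -13.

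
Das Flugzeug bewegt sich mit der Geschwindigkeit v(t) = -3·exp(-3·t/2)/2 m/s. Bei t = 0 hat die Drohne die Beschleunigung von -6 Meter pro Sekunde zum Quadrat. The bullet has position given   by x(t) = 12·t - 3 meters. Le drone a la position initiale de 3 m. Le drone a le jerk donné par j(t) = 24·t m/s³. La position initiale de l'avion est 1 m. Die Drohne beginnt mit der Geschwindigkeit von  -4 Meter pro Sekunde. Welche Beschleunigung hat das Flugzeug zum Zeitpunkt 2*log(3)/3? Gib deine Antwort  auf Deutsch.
Um dies zu lösen, müssen wir 1 Ableitung unserer Gleichung für die Geschwindigkeit v(t) = -3·exp(-3·t/2)/2 nehmen. Die Ableitung von der Geschwindigkeit ergibt die Beschleunigung: a(t) = 9·exp(-3·t/2)/4. Mit a(t) = 9·exp(-3·t/2)/4 und Einsetzen von t = 2*log(3)/3, finden wir a = 3/4.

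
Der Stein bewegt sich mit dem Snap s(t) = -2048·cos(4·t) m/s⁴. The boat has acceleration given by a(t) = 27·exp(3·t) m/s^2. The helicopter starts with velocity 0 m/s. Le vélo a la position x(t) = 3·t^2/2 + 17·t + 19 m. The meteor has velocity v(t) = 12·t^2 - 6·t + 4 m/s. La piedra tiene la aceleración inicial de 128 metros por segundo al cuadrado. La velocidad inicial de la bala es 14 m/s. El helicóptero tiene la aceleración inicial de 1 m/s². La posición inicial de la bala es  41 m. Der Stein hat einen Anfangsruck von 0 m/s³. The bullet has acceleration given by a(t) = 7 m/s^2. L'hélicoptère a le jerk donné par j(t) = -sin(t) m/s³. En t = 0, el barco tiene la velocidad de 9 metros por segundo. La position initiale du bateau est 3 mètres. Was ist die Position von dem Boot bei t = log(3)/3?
Um dies zu lösen, müssen wir 2 Integrale unserer Gleichung für die Beschleunigung a(t) = 27·exp(3·t) finden. Durch Integration von der Beschleunigung und Verwendung der Anfangsbedingung v(0) = 9, erhalten wir v(t) = 9·exp(3·t). Die Stammfunktion von der Geschwindigkeit, mit x(0) = 3, ergibt die Position: x(t) = 3·exp(3·t). Aus der Gleichung für die Position x(t) = 3·exp(3·t), setzen wir t = log(3)/3 ein und erhalten x = 9.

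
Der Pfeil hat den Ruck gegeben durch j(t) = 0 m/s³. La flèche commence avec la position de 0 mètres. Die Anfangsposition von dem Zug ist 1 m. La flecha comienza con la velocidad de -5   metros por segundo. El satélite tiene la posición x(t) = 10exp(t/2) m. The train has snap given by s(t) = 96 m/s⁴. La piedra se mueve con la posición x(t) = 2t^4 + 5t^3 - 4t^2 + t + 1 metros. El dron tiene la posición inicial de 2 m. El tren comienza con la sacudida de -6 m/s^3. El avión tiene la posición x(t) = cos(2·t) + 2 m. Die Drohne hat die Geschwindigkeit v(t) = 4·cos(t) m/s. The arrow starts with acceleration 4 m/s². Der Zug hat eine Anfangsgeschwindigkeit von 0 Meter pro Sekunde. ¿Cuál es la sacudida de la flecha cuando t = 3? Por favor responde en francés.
En utilisant j(t) = 0 et en substituant t = 3, nous trouvons j = 0.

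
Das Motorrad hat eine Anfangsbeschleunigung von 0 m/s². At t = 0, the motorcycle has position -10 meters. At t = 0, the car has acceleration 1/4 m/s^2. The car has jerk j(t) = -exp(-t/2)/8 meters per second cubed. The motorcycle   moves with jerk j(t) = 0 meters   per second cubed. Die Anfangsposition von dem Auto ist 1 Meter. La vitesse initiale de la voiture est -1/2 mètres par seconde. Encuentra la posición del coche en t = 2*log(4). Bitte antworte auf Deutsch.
Wir müssen das Integral unserer Gleichung für den Ruck j(t) = -exp(-t/2)/8 3-mal finden. Das Integral von dem Ruck ist die Beschleunigung. Mit a(0) = 1/4 erhalten wir a(t) = exp(-t/2)/4. Durch Integration von der Beschleunigung und Verwendung der Anfangsbedingung v(0) = -1/2, erhalten wir v(t) = -exp(-t/2)/2. Die Stammfunktion von der Geschwindigkeit, mit x(0) = 1, ergibt die Position: x(t) = exp(-t/2). Wir haben die Position x(t) = exp(-t/2). Durch Einsetzen von t = 2*log(4): x(2*log(4)) = 1/4.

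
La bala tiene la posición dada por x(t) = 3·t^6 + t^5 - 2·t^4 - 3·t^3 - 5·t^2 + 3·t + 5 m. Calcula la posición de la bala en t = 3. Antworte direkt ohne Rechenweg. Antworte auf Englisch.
The answer is 2156.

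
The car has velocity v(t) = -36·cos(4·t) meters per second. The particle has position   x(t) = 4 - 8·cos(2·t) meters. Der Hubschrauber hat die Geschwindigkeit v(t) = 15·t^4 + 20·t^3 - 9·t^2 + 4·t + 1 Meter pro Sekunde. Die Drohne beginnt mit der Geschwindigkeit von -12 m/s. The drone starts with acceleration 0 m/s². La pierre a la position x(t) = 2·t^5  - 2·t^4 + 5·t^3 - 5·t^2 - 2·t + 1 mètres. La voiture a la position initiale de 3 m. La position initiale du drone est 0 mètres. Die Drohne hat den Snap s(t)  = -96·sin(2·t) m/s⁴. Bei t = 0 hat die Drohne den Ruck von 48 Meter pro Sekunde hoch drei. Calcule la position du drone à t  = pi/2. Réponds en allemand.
Wir müssen die Stammfunktion unserer Gleichung für den Snap s(t) = -96·sin(2·t) 4-mal finden. Die Stammfunktion von dem Snap, mit j(0) = 48, ergibt den Ruck: j(t) = 48·cos(2·t). Durch Integration von dem Ruck und Verwendung der Anfangsbedingung a(0) = 0, erhalten wir a(t) = 24·sin(2·t). Durch Integration von der Beschleunigung und Verwendung der Anfangsbedingung v(0) = -12, erhalten wir v(t) = -12·cos(2·t). Durch Integration von der Geschwindigkeit und Verwendung der Anfangsbedingung x(0) = 0, erhalten wir x(t) = -6·sin(2·t). Mit x(t) = -6·sin(2·t) und Einsetzen von t = pi/2, finden wir x = 0.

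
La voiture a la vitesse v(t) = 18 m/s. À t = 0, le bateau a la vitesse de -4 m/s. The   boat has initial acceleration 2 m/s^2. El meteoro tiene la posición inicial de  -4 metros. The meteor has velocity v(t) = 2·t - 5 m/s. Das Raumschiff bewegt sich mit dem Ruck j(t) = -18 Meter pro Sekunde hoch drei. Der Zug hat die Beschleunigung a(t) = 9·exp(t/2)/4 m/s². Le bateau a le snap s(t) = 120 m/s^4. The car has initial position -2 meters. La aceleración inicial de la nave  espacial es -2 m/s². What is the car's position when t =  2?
Starting from velocity v(t) = 18, we take 1 integral. Integrating velocity and using the initial condition x(0) = -2, we get x(t) = 18·t - 2. From the given position equation x(t) = 18·t - 2, we substitute t = 2 to get x = 34.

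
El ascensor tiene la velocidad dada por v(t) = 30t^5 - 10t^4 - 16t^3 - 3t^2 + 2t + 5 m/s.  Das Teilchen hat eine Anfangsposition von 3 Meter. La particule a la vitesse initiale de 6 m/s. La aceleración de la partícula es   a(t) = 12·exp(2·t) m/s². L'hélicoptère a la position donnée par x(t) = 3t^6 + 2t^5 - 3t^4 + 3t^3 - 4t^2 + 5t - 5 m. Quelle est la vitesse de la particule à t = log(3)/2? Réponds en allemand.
Wir müssen die Stammfunktion unserer Gleichung für die Beschleunigung a(t) = 12·exp(2·t) 1-mal finden. Das Integral von der Beschleunigung, mit v(0) = 6, ergibt die Geschwindigkeit: v(t) = 6·exp(2·t). Aus der Gleichung für die Geschwindigkeit v(t) = 6·exp(2·t), setzen wir t = log(3)/2 ein und erhalten v = 18.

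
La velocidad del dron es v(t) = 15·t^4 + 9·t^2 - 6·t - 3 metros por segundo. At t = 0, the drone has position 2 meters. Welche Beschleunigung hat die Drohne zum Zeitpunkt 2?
Um dies zu lösen, müssen wir 1 Ableitung unserer Gleichung für die Geschwindigkeit v(t) = 15·t^4 + 9·t^2 - 6·t - 3 nehmen. Die Ableitung von der Geschwindigkeit ergibt die Beschleunigung: a(t) = 60·t^3 + 18·t - 6. Wir haben die Beschleunigung a(t) = 60·t^3 + 18·t - 6. Durch Einsetzen von t = 2: a(2) = 510.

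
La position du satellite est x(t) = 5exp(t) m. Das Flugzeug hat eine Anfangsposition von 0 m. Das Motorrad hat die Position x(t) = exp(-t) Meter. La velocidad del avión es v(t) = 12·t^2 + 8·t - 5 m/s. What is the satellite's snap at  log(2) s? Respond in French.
Nous devons dériver notre équation de la position x(t) = 5·exp(t) 4 fois. En prenant d/dt de x(t), nous trouvons v(t) = 5·exp(t). En dérivant la vitesse, nous obtenons l'accélération: a(t) = 5·exp(t). La dérivée de l'accélération donne le jerk: j(t) = 5·exp(t). En dérivant le jerk, nous obtenons le snap: s(t) = 5·exp(t). De l'équation du snap s(t) = 5·exp(t), nous substituons t = log(2) pour obtenir s = 10.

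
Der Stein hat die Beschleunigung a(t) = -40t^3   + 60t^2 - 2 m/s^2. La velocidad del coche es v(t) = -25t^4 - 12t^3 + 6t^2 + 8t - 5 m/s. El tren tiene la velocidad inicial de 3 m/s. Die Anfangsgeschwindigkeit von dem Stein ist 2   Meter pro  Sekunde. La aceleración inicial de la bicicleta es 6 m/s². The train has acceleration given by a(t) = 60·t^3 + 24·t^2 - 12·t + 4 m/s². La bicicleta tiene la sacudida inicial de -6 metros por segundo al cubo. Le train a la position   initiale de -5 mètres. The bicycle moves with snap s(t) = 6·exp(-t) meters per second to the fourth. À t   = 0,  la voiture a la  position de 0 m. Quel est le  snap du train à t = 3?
Pour résoudre ceci, nous devons prendre 2 dérivées de notre équation de l'accélération a(t) = 60·t^3 + 24·t^2 - 12·t + 4. La dérivée de l'accélération donne le jerk: j(t) = 180·t^2 + 48·t - 12. La dérivée du jerk donne le snap: s(t) = 360·t + 48. Nous avons le snap s(t) = 360·t + 48. En substituant t = 3: s(3) = 1128.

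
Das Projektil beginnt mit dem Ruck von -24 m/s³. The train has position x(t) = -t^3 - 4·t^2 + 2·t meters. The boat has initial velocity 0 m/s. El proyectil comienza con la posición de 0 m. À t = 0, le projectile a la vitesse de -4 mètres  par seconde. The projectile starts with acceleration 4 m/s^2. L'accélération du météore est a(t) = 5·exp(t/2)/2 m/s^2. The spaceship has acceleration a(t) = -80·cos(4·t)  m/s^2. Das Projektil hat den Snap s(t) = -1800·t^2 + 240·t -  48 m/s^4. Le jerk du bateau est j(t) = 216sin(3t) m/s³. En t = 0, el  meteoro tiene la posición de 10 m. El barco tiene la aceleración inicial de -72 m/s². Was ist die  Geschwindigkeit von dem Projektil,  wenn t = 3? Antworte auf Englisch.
To find the answer, we compute 3 integrals of s(t) = -1800·t^2 + 240·t - 48. Integrating snap and using the initial condition j(0) = -24, we get j(t) = -600·t^3 + 120·t^2 - 48·t - 24. The antiderivative of jerk is acceleration. Using a(0) = 4, we get a(t) = -150·t^4 + 40·t^3 - 24·t^2 - 24·t + 4. The integral of acceleration is velocity. Using v(0) = -4, we get v(t) = -30·t^5 + 10·t^4 - 8·t^3 - 12·t^2 + 4·t - 4. Using v(t) = -30·t^5 + 10·t^4 - 8·t^3 - 12·t^2 + 4·t - 4 and substituting t = 3, we find v = -6796.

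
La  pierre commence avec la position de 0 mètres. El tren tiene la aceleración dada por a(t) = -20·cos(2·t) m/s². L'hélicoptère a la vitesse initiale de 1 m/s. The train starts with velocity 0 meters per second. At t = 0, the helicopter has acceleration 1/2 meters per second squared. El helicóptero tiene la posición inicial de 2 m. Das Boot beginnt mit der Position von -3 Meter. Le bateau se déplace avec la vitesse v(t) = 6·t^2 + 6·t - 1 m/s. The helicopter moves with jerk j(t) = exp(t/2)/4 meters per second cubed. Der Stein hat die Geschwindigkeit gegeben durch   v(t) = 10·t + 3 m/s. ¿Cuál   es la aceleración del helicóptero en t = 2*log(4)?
Para resolver esto, necesitamos tomar 1 integral de nuestra ecuación de la sacudida j(t) = exp(t/2)/4. Integrando la sacudida y usando la condición inicial a(0) = 1/2, obtenemos a(t) = exp(t/2)/2. Tenemos la aceleración a(t) = exp(t/2)/2. Sustituyendo t = 2*log(4): a(2*log(4)) = 2.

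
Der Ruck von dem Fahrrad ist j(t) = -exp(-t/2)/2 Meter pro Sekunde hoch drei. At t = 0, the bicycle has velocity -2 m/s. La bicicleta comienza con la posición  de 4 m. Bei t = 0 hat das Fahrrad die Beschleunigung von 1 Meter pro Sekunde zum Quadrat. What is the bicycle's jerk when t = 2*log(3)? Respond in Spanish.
Usando j(t) = -exp(-t/2)/2 y sustituyendo t = 2*log(3), encontramos j = -1/6.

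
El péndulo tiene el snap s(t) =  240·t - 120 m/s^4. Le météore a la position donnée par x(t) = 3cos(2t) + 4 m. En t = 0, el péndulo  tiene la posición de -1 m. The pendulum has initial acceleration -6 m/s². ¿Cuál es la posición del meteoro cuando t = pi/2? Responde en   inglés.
Using x(t) = 3·cos(2·t) + 4 and substituting t = pi/2, we find x = 1.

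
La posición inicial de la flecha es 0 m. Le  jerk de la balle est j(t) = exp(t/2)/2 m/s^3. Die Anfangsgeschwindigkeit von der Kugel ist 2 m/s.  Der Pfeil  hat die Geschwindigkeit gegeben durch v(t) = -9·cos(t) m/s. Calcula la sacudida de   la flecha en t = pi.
Para resolver esto, necesitamos tomar 2 derivadas de nuestra ecuación de la velocidad v(t) = -9·cos(t). La derivada de la velocidad da la aceleración: a(t) = 9·sin(t). La derivada de la aceleración da la sacudida: j(t) = 9·cos(t). De la ecuación de la sacudida j(t) = 9·cos(t), sustituimos t = pi para obtener j = -9.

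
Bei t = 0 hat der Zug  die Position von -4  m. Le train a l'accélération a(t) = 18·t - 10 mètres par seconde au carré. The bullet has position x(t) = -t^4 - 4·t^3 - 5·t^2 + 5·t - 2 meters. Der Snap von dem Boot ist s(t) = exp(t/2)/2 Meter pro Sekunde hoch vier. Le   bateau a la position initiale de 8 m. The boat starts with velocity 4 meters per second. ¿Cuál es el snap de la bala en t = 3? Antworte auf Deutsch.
Wir müssen unsere Gleichung für die Position x(t) = -t^4 - 4·t^3 - 5·t^2 + 5·t - 2 4-mal ableiten. Die Ableitung von der Position ergibt die Geschwindigkeit: v(t) = -4·t^3 - 12·t^2 - 10·t + 5. Durch Ableiten von der Geschwindigkeit erhalten wir die Beschleunigung: a(t) = -12·t^2 - 24·t - 10. Die Ableitung von der Beschleunigung ergibt den Ruck: j(t) = -24·t - 24. Durch Ableiten von dem Ruck erhalten wir den Snap: s(t) = -24. Wir haben den Snap s(t) = -24. Durch Einsetzen von t = 3: s(3) = -24.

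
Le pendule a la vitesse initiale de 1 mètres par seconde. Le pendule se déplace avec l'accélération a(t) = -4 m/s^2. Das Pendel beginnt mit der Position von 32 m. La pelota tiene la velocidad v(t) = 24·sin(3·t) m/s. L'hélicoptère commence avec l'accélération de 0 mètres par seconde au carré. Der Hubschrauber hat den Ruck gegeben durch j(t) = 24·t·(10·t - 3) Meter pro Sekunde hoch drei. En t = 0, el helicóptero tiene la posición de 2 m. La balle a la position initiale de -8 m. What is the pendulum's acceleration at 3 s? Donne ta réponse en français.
En utilisant a(t) = -4 et en substituant t = 3, nous trouvons a = -4.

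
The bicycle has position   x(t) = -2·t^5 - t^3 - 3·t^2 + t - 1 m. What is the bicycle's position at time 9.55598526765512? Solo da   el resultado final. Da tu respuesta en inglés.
The answer is -160508.303576139.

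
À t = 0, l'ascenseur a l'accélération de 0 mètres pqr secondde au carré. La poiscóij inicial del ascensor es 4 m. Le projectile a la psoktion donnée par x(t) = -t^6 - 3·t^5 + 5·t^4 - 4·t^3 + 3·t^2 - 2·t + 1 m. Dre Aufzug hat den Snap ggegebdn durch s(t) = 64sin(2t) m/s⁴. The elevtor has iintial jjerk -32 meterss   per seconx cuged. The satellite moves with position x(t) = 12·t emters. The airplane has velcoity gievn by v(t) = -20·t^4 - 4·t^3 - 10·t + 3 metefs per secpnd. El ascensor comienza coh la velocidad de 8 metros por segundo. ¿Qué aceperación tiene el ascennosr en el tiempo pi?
Debemos encontrar la integral de nuestra ecuación del snap s(t) = 64·sin(2·t) 2 veces. Integrando el snap y usando la condición inicial j(0) = -32, obtenemos j(t) = -32·cos(2·t). Tomando ∫j(t)dt y aplicando a(0) = 0, encontramos a(t) = -16·sin(2·t). De la ecuación de la aceleración a(t) = -16·sin(2·t), sustituimos t = pi para obtener a = 0.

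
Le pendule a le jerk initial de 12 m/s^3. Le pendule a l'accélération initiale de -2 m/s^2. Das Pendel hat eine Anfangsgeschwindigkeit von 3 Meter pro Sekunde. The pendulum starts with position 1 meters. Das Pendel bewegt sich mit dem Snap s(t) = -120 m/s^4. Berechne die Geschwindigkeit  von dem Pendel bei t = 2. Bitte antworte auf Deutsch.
Wir müssen die Stammfunktion unserer Gleichung für den Snap s(t) = -120 3-mal finden. Mit ∫s(t)dt und Anwendung von j(0) = 12, finden wir j(t) = 12 - 120·t. Durch Integration von dem Ruck und Verwendung der Anfangsbedingung a(0) = -2, erhalten wir a(t) = -60·t^2 + 12·t - 2. Mit ∫a(t)dt und Anwendung von v(0) = 3, finden wir v(t) = -20·t^3 + 6·t^2 - 2·t + 3. Mit v(t) = -20·t^3 + 6·t^2 - 2·t + 3 und Einsetzen von t = 2, finden wir v = -137.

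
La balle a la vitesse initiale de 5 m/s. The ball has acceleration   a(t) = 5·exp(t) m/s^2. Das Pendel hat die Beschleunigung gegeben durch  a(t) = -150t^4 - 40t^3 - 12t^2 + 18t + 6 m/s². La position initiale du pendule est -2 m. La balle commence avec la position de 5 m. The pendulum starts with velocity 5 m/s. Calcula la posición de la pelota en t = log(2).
Debemos encontrar la antiderivada de nuestra ecuación de la aceleración a(t) = 5·exp(t) 2 veces. La antiderivada de la aceleración es la velocidad. Usando v(0) = 5, obtenemos v(t) = 5·exp(t). La integral de la velocidad es la posición. Usando x(0) = 5, obtenemos x(t) = 5·exp(t). De la ecuación de la posición x(t) = 5·exp(t), sustituimos t = log(2) para obtener x = 10.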